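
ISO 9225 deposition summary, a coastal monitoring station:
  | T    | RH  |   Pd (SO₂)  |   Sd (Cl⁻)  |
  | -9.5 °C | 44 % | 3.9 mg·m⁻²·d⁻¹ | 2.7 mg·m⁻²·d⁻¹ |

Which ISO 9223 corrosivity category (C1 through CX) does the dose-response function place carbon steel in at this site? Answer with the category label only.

carbon steel: f(T) = +0.150·(T−10) [T≤10 °C] = -2.9250
  sulphur-dioxide contribution → 0.4647 μm/a
  chloride contribution → 0.5516 μm/a
  ⇒ r_corr(carbon steel) = 1.016 μm/a
Category bounds: 0…1.3 μm/a bracket r_corr ⇒ C1

C1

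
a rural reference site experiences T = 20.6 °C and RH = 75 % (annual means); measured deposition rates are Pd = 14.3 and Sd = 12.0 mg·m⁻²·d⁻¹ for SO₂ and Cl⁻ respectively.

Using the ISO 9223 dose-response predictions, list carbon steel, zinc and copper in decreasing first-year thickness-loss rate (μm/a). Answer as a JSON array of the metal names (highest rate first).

carbon steel: T>10 °C ⇒ hinge -0.054·(20.6−10) = -0.5724
  SO₂ term: 1.77·14.3^0.52·exp(0.02·75-0.5724) = 17.85
  Sd branch = 0.102·Sd^0.62·e^(0.033·RH+0.04·T) = 12.9 μm/a
  r_corr = 17.85 + 12.9 = 30.74 μm/a
zinc: f(T) = -0.071·(T−10) [T>10 °C] = -0.7526
  SO₂ term: 0.0129·14.3^0.44·exp(0.046·75-0.7526) = 0.6172
  Sd branch = 0.0175·Sd^0.57·e^(0.008·RH+0.085·T) = 0.7572 μm/a
  r_corr = 0.6172 + 0.7572 = 1.374 μm/a
copper: f(T) = -0.080·(T−10) [T>10 °C] = -0.8480
  Pd branch = 0.0053·Pd^0.26·e^(0.059·RH+f) = 0.3786 μm/a
  Cl⁻ term: 0.01025·12.0^0.27·exp(0.036·75+0.049·20.6) = 0.8186
  r_corr = 0.3786 + 0.8186 = 1.197 μm/a
Ordering by μm/a: carbon steel (30.7) > zinc (1.37) > copper (1.2)

["carbon steel", "zinc", "copper"]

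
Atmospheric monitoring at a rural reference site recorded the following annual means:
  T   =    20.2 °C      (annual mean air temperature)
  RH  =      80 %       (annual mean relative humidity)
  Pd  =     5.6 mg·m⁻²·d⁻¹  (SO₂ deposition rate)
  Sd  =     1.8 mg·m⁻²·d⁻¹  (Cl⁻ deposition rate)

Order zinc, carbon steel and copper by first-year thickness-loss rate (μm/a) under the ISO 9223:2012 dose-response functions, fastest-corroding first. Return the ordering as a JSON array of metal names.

zinc: T>10 °C ⇒ hinge -0.071·(20.2−10) = -0.7242
  sulphur-dioxide contribution → 0.529 μm/a
  chloride contribution → 0.2583 μm/a
  ⇒ r_corr(zinc) = 0.7874 μm/a
carbon steel: temperature factor f = -0.054·(10.2) = -0.5508
  sulphur-dioxide contribution → 12.38 μm/a
  chloride contribution → 4.617 μm/a
  total first-year rate 17 μm/a
copper: temperature factor f = -0.080·(10.2) = -0.8160
  sulphur-dioxide contribution → 0.4114 μm/a
  chloride contribution → 0.5758 μm/a
  total first-year rate 0.9872 μm/a
Ordering by μm/a: carbon steel (17) > copper (0.987) > zinc (0.787)

["carbon steel", "copper", "zinc"]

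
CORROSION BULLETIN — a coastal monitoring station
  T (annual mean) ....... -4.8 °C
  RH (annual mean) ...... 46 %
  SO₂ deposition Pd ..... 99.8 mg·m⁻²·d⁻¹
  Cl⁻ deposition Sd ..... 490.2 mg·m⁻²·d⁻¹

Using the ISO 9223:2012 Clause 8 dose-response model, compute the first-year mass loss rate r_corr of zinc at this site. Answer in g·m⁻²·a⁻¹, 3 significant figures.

r_corr = 7.40 g·m⁻²·a⁻¹

zinc: f(T) = +0.038·(T−10) [T≤10 °C] = -0.5624
  Pd branch = 0.0129·Pd^0.44·e^(0.046·RH+f) = 0.4623 μm/a
  Sd branch = 0.0175·Sd^0.57·e^(0.008·RH+0.085·T) = 0.5744 μm/a
  r_corr = 0.4623 + 0.5744 = 1.037 μm/a
Convert to mass loss: 1.037 μm/a × 7.14 g/cm³ = 7.402 g·m⁻²·a⁻¹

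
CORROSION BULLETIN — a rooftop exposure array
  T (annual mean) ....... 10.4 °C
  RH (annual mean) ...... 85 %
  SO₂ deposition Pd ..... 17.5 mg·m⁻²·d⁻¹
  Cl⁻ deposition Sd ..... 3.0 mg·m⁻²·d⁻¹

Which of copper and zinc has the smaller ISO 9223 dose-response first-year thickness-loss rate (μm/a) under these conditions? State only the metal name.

copper

copper: f(T) = -0.080·(T−10) [T>10 °C] = -0.0320
  SO₂ term: 0.0053·17.5^0.26·exp(0.059·85-0.0320) = 1.628
  Sd branch = 0.01025·Sd^0.27·e^(0.036·RH+0.049·T) = 0.4896 μm/a
  r_corr = 1.628 + 0.4896 = 2.117 μm/a
zinc: temperature factor f = -0.071·(0.4) = -0.0284
  Pd branch = 0.0129·Pd^0.44·e^(0.046·RH+f) = 2.204 μm/a
  Cl⁻ term: 0.0175·3.0^0.57·exp(0.008·85+0.085·10.4) = 0.1564
  sum: 2.204 + 0.1564 → r_corr = 2.361 μm/a
Ordering by μm/a: zinc (2.36) > copper (2.12)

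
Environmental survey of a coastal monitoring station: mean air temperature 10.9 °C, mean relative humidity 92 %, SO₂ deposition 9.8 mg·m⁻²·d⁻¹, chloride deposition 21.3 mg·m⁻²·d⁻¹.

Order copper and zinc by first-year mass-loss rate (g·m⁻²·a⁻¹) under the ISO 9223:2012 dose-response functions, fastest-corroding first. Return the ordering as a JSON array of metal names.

copper: temperature factor f = -0.080·(0.9) = -0.0720
  sulphur-dioxide contribution → 2.033 μm/a
  chloride contribution → 1.096 μm/a
  ⇒ r_corr(copper) = 3.128 μm/a
  mass loss = 3.128 μm/a × 8.96 g/cm³ = 28.03 g·m⁻²·a⁻¹
zinc: f(T) = -0.071·(T−10) [T>10 °C] = -0.0639
  sulphur-dioxide contribution → 2.275 μm/a
  chloride contribution → 0.5275 μm/a
  total first-year rate 2.802 μm/a
  mass loss = 2.802 μm/a × 7.14 g/cm³ = 20.01 g·m⁻²·a⁻¹
Ordering by g·m⁻²·a⁻¹: copper (28) > zinc (20)

["copper", "zinc"]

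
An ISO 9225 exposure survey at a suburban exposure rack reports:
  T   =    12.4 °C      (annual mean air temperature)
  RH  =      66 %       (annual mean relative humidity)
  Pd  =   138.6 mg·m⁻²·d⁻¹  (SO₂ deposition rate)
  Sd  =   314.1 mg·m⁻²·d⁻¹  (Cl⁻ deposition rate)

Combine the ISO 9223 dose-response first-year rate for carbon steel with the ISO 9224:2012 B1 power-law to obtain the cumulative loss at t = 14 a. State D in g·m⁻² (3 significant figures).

carbon steel: f(T) = -0.054·(T−10) [T>10 °C] = -0.1296
  SO₂ term: 1.77·138.6^0.52·exp(0.02·66-0.1296) = 75.63
  Cl⁻ term: 0.102·314.1^0.62·exp(0.033·66+0.04·12.4) = 52.25
  r_corr = 75.63 + 52.25 = 127.9 μm/a
Power-law: D(14) = r_corr · 14^0.523
  D(14) = 127.9 × 14^0.523 = 127.9 × 3.976 = 508.4 μm
  Mass loss = 508.4 μm × 7.85 g/cm³ = 3991 g·m⁻²

D(14) = 3.99e+03 g·m⁻²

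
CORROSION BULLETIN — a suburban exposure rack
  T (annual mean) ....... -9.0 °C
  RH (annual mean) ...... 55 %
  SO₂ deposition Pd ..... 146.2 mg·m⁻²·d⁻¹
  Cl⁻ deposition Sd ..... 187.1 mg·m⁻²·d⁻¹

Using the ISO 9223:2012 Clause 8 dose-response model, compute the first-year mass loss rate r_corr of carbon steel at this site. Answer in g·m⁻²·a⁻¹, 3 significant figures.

carbon steel: f(T) = +0.150·(T−10) [T≤10 °C] = -2.8500
  SO₂ term: 1.77·146.2^0.52·exp(0.02·55-2.8500) = 4.109
  Sd branch = 0.102·Sd^0.62·e^(0.033·RH+0.04·T) = 11.2 μm/a
  r_corr = 4.109 + 11.2 = 15.31 μm/a
Convert to mass loss: 15.31 μm/a × 7.85 g/cm³ = 120.2 g·m⁻²·a⁻¹

r_corr = 120 g·m⁻²·a⁻¹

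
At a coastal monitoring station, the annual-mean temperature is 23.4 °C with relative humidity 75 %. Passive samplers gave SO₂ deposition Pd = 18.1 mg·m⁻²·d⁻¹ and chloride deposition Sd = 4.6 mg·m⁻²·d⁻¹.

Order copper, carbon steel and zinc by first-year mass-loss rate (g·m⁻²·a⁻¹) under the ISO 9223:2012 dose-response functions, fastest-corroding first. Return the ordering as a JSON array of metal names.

copper: T>10 °C ⇒ hinge -0.080·(23.4−10) = -1.0720
  Pd branch = 0.0053·Pd^0.26·e^(0.059·RH+f) = 0.3217 μm/a
  Cl⁻ term: 0.01025·4.6^0.27·exp(0.036·75+0.049·23.4) = 0.7248
  sum: 0.3217 + 0.7248 → r_corr = 1.047 μm/a
  mass loss = 1.047 μm/a × 8.96 g/cm³ = 9.377 g·m⁻²·a⁻¹
carbon steel: f(T) = -0.054·(T−10) [T>10 °C] = -0.7236
  SO₂ term: 1.77·18.1^0.52·exp(0.02·75-0.7236) = 17.34
  Sd branch = 0.102·Sd^0.62·e^(0.033·RH+0.04·T) = 7.96 μm/a
  sum: 17.34 + 7.96 → r_corr = 25.3 μm/a
  mass loss = 25.3 μm/a × 7.85 g/cm³ = 198.6 g·m⁻²·a⁻¹
zinc: T>10 °C ⇒ hinge -0.071·(23.4−10) = -0.9514
  SO₂ term: 0.0129·18.1^0.44·exp(0.046·75-0.9514) = 0.5612
  Cl⁻ term: 0.0175·4.6^0.57·exp(0.008·75+0.085·23.4) = 0.5562
  sum: 0.5612 + 0.5562 → r_corr = 1.117 μm/a
  mass loss = 1.117 μm/a × 7.14 g/cm³ = 7.978 g·m⁻²·a⁻¹
Ordering by g·m⁻²·a⁻¹: carbon steel (199) > copper (9.38) > zinc (7.98)

["carbon steel", "copper", "zinc"]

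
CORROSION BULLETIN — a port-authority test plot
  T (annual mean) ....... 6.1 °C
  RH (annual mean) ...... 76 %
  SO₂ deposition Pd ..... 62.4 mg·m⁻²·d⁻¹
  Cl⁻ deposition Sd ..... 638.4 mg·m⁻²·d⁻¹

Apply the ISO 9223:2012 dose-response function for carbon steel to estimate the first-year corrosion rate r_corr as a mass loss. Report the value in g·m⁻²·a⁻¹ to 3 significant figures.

carbon steel: temperature factor f = +0.150·(-3.9) = -0.5850
  SO₂ term: 1.77·62.4^0.52·exp(0.02·76-0.5850) = 38.68
  Cl⁻ term: 0.102·638.4^0.62·exp(0.033·76+0.04·6.1) = 87.69
  r_corr = 38.68 + 87.69 = 126.4 μm/a
Convert to mass loss: 126.4 μm/a × 7.85 g/cm³ = 992 g·m⁻²·a⁻¹

r_corr = 992 g·m⁻²·a⁻¹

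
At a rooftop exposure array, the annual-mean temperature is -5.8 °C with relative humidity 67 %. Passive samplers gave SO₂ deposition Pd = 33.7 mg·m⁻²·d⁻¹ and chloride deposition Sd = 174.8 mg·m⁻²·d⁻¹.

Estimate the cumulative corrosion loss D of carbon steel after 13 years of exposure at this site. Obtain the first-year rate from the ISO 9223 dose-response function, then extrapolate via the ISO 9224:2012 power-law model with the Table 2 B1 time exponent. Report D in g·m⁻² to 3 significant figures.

D(13) = 663 g·m⁻²

carbon steel: T≤10 °C ⇒ hinge +0.150·(-5.8−10) = -2.3700
  SO₂ term: 1.77·33.7^0.52·exp(0.02·67-2.3700) = 3.936
  Cl⁻ term: 0.102·174.8^0.62·exp(0.033·67+0.04·-5.8) = 18.13
  r_corr = 3.936 + 18.13 = 22.07 μm/a
Long-term exponent b (ISO 9224 Table 2, B1) = 0.523
  D(13) = 22.07 × 13^0.523 = 22.07 × 3.825 = 84.4 μm
  Mass loss = 84.4 μm × 7.85 g/cm³ = 662.5 g·m⁻²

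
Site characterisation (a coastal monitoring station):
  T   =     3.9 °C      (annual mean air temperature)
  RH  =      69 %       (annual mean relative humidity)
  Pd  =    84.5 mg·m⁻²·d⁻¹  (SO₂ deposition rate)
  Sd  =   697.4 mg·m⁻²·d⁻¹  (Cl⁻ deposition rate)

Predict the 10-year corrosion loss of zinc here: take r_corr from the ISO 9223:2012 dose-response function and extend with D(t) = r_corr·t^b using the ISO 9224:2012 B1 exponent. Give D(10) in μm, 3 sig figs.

D(10) = 22.7 μm

zinc: f(T) = +0.038·(T−10) [T≤10 °C] = -0.2318
  SO₂ term: 0.0129·84.5^0.44·exp(0.046·69-0.2318) = 1.723
  Cl⁻ term: 0.0175·697.4^0.57·exp(0.008·69+0.085·3.9) = 1.768
  r_corr = 1.723 + 1.768 = 3.491 μm/a
Power-law: D(10) = r_corr · 10^0.813
  D(10) = 3.491 × 10^0.813 = 3.491 × 6.501 = 22.69 μm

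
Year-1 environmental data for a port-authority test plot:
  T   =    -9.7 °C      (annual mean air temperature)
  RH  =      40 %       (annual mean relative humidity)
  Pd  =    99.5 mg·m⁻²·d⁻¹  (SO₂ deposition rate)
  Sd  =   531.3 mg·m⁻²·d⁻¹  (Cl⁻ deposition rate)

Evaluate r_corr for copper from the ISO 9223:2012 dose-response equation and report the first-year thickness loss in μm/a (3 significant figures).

r_corr = 0.162 μm/a

copper: f(T) = +0.126·(T−10) [T≤10 °C] = -2.4822
  sulphur-dioxide contribution → 0.01551 μm/a
  chloride contribution → 0.1464 μm/a
  ⇒ r_corr(copper) = 0.1619 μm/a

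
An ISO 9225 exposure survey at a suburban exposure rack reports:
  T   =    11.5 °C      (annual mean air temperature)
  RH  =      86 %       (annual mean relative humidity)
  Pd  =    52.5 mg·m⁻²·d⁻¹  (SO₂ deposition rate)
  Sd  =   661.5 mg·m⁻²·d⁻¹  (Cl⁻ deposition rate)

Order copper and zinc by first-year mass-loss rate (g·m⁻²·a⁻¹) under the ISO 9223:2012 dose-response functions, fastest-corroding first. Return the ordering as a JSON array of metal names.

["zinc", "copper"]

copper: temperature factor f = -0.080·(1.5) = -0.1200
  sulphur-dioxide contribution → 2.104 μm/a
  chloride contribution → 2.299 μm/a
  ⇒ r_corr(copper) = 4.403 μm/a
  mass loss = 4.403 μm/a × 8.96 g/cm³ = 39.45 g·m⁻²·a⁻¹
zinc: f(T) = -0.071·(T−10) [T>10 °C] = -0.1065
  sulphur-dioxide contribution → 3.462 μm/a
  chloride contribution → 3.75 μm/a
  ⇒ r_corr(zinc) = 7.212 μm/a
  mass loss = 7.212 μm/a × 7.14 g/cm³ = 51.49 g·m⁻²·a⁻¹
Ordering by g·m⁻²·a⁻¹: zinc (51.5) > copper (39.5)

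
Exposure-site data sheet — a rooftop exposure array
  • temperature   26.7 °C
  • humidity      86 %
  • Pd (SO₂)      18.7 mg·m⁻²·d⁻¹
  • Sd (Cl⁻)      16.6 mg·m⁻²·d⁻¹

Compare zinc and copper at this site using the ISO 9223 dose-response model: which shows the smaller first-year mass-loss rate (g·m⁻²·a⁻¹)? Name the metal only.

zinc: temperature factor f = -0.071·(16.7) = -1.1857
  sulphur-dioxide contribution → 0.747 μm/a
  chloride contribution → 1.671 μm/a
  total first-year rate 2.418 μm/a
  mass loss = 2.418 μm/a × 7.14 g/cm³ = 17.26 g·m⁻²·a⁻¹
copper: T>10 °C ⇒ hinge -0.080·(26.7−10) = -1.3360
  sulphur-dioxide contribution → 0.4768 μm/a
  chloride contribution → 1.79 μm/a
  ⇒ r_corr(copper) = 2.267 μm/a
  mass loss = 2.267 μm/a × 8.96 g/cm³ = 20.31 g·m⁻²·a⁻¹
Ordering by g·m⁻²·a⁻¹: copper (20.3) > zinc (17.3)

zinc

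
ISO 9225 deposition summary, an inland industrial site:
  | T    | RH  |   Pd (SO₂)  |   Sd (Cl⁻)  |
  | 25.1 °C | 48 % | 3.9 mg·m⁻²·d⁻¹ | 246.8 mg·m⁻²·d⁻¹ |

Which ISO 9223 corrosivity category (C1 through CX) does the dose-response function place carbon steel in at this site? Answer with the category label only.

carbon steel: temperature factor f = -0.054·(15.1) = -0.8154
  sulphur-dioxide contribution → 4.151 μm/a
  chloride contribution → 41.29 μm/a
  ⇒ r_corr(carbon steel) = 45.44 μm/a
45.4 μm/a falls in (25, 50] for carbon steel → category C3

C3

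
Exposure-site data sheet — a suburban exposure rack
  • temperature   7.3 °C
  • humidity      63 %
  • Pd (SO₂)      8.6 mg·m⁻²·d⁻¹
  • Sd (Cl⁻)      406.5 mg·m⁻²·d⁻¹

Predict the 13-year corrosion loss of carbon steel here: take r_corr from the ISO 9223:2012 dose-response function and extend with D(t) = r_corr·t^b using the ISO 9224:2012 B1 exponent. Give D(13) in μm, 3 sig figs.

D(13) = 222 μm

carbon steel: f(T) = +0.150·(T−10) [T≤10 °C] = -0.4050
  SO₂ term: 1.77·8.6^0.52·exp(0.02·63-0.4050) = 12.74
  Sd branch = 0.102·Sd^0.62·e^(0.033·RH+0.04·T) = 45.28 μm/a
  sum: 12.74 + 45.28 → r_corr = 58.02 μm/a
ISO 9224: D(t) = r_corr · t^b with b = 0.523 (carbon steel, B1)
  D(13) = 58.02 × 13^0.523 = 58.02 × 3.825 = 221.9 μm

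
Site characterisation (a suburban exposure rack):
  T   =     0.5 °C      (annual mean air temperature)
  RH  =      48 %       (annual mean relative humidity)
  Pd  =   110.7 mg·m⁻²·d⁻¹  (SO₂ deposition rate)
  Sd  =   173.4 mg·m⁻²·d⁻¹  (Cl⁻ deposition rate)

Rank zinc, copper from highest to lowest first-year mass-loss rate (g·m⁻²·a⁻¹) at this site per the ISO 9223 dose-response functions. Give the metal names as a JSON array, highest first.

zinc: f(T) = +0.038·(T−10) [T≤10 °C] = -0.3610
  SO₂ term: 0.0129·110.7^0.44·exp(0.046·48-0.3610) = 0.6489
  Sd branch = 0.0175·Sd^0.57·e^(0.008·RH+0.085·T) = 0.5064 μm/a
  sum: 0.6489 + 0.5064 → r_corr = 1.155 μm/a
  mass loss = 1.155 μm/a × 7.14 g/cm³ = 8.249 g·m⁻²·a⁻¹
copper: f(T) = +0.126·(T−10) [T≤10 °C] = -1.1970
  Pd branch = 0.0053·Pd^0.26·e^(0.059·RH+f) = 0.09243 μm/a
  Cl⁻ term: 0.01025·173.4^0.27·exp(0.036·48+0.049·0.5) = 0.2379
  sum: 0.09243 + 0.2379 → r_corr = 0.3303 μm/a
  mass loss = 0.3303 μm/a × 8.96 g/cm³ = 2.96 g·m⁻²·a⁻¹
Ordering by g·m⁻²·a⁻¹: zinc (8.25) > copper (2.96)

["zinc", "copper"]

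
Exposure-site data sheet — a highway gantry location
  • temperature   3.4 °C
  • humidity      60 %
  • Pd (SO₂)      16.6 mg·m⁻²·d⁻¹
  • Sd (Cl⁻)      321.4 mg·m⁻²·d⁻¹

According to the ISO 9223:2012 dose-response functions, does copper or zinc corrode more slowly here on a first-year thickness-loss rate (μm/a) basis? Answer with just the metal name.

copper

copper: T≤10 °C ⇒ hinge +0.126·(3.4−10) = -0.8316
  SO₂ term: 0.0053·16.6^0.26·exp(0.059·60-0.8316) = 0.1651
  Sd branch = 0.01025·Sd^0.27·e^(0.036·RH+0.049·T) = 0.4989 μm/a
  sum: 0.1651 + 0.4989 → r_corr = 0.664 μm/a
zinc: temperature factor f = +0.038·(-6.6) = -0.2508
  Pd branch = 0.0129·Pd^0.44·e^(0.046·RH+f) = 0.546 μm/a
  Cl⁻ term: 0.0175·321.4^0.57·exp(0.008·60+0.085·3.4) = 1.014
  r_corr = 0.546 + 1.014 = 1.56 μm/a
Ordering by μm/a: zinc (1.56) > copper (0.664)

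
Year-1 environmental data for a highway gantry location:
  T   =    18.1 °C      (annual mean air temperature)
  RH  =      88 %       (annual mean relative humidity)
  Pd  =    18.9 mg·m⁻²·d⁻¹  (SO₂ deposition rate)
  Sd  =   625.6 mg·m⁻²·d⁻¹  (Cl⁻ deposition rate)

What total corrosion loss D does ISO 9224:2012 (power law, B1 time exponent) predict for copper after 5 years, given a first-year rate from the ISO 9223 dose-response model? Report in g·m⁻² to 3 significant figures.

D(5) = 116 g·m⁻²

copper: f(T) = -0.080·(T−10) [T>10 °C] = -0.6480
  Pd branch = 0.0053·Pd^0.26·e^(0.059·RH+f) = 1.071 μm/a
  Cl⁻ term: 0.01025·625.6^0.27·exp(0.036·88+0.049·18.1) = 3.363
  sum: 1.071 + 3.363 → r_corr = 4.434 μm/a
Long-term exponent b (ISO 9224 Table 2, B1) = 0.667
  D(5) = 4.434 × 5^0.667 = 4.434 × 2.926 = 12.97 μm
  Mass loss = 12.97 μm × 8.96 g/cm³ = 116.2 g·m⁻²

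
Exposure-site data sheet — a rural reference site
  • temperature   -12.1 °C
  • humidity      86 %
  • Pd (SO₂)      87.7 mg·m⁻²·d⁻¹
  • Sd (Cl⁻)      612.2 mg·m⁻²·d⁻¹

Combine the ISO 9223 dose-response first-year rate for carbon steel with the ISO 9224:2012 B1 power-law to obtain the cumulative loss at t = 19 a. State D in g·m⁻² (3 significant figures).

D(19) = 2.24e+03 g·m⁻²

carbon steel: T≤10 °C ⇒ hinge +0.150·(-12.1−10) = -3.3150
  SO₂ term: 1.77·87.7^0.52·exp(0.02·86-3.3150) = 3.678
  Sd branch = 0.102·Sd^0.62·e^(0.033·RH+0.04·T) = 57.39 μm/a
  r_corr = 3.678 + 57.39 = 61.06 μm/a
Power-law: D(19) = r_corr · 19^0.523
  D(19) = 61.06 × 19^0.523 = 61.06 × 4.664 = 284.8 μm
  Mass loss = 284.8 μm × 7.85 g/cm³ = 2236 g·m⁻²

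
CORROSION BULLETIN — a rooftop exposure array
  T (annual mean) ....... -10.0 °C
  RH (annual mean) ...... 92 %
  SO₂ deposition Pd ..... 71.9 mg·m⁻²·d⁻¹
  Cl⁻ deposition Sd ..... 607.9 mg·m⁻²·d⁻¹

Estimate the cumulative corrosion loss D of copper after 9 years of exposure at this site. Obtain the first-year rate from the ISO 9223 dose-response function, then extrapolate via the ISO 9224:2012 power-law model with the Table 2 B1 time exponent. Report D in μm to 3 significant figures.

D(9) = 5.49 μm

copper: f(T) = +0.126·(T−10) [T≤10 °C] = -2.5200
  Pd branch = 0.0053·Pd^0.26·e^(0.059·RH+f) = 0.2951 μm/a
  Sd branch = 0.01025·Sd^0.27·e^(0.036·RH+0.049·T) = 0.9726 μm/a
  sum: 0.2951 + 0.9726 → r_corr = 1.268 μm/a
ISO 9224: D(t) = r_corr · t^b with b = 0.667 (copper, B1)
  D(9) = 1.268 × 9^0.667 = 1.268 × 4.33 = 5.489 μm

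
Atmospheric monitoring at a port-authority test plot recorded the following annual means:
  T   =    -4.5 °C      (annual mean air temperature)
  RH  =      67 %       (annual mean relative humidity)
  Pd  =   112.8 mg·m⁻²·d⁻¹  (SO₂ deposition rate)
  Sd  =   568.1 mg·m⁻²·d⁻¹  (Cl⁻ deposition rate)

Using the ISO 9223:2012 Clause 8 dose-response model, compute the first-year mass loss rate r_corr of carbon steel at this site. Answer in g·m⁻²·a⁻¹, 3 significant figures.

carbon steel: f(T) = +0.150·(T−10) [T≤10 °C] = -2.1750
  SO₂ term: 1.77·112.8^0.52·exp(0.02·67-2.1750) = 8.965
  Cl⁻ term: 0.102·568.1^0.62·exp(0.033·67+0.04·-4.5) = 39.66
  r_corr = 8.965 + 39.66 = 48.63 μm/a
Convert to mass loss: 48.63 μm/a × 7.85 g/cm³ = 381.7 g·m⁻²·a⁻¹

r_corr = 382 g·m⁻²·a⁻¹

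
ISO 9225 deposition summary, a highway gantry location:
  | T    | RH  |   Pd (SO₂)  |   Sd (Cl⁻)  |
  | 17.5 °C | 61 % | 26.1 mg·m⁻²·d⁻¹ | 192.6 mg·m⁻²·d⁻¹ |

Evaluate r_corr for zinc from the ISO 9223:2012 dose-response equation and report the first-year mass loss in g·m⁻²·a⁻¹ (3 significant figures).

zinc: f(T) = -0.071·(T−10) [T>10 °C] = -0.5325
  SO₂ term: 0.0129·26.1^0.44·exp(0.046·61-0.5325) = 0.5264
  Sd branch = 0.0175·Sd^0.57·e^(0.008·RH+0.085·T) = 2.531 μm/a
  sum: 0.5264 + 2.531 → r_corr = 3.057 μm/a
Convert to mass loss: 3.057 μm/a × 7.14 g/cm³ = 21.83 g·m⁻²·a⁻¹

r_corr = 21.8 g·m⁻²·a⁻¹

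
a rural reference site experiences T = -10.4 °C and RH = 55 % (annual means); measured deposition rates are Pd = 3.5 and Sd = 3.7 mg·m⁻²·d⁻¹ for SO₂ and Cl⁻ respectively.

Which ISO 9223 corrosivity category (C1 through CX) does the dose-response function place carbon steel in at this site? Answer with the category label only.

carbon steel: T≤10 °C ⇒ hinge +0.150·(-10.4−10) = -3.0600
  Pd branch = 1.77·Pd^0.52·e^(0.02·RH+f) = 0.4783 μm/a
  Sd branch = 0.102·Sd^0.62·e^(0.033·RH+0.04·T) = 0.93 μm/a
  sum: 0.4783 + 0.93 → r_corr = 1.408 μm/a
Category bounds: 1.3…25 μm/a bracket r_corr ⇒ C2

C2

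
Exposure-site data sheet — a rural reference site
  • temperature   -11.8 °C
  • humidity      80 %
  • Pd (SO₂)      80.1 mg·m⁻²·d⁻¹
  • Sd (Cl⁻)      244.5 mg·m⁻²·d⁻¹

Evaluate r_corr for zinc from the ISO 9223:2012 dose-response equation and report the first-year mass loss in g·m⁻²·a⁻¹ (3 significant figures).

zinc: f(T) = +0.038·(T−10) [T≤10 °C] = -0.8284
  sulphur-dioxide contribution → 1.537 μm/a
  chloride contribution → 0.2797 μm/a
  total first-year rate 1.817 μm/a
Convert to mass loss: 1.817 μm/a × 7.14 g/cm³ = 12.97 g·m⁻²·a⁻¹

r_corr = 13.0 g·m⁻²·a⁻¹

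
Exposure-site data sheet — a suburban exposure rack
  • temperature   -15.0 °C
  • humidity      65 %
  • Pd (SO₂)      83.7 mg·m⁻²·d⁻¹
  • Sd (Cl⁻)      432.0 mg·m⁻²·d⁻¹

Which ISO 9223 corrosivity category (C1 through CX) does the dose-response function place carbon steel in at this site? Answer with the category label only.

C2

carbon steel: temperature factor f = +0.150·(-25.0) = -3.7500
  sulphur-dioxide contribution → 1.527 μm/a
  chloride contribution → 20.59 μm/a
  total first-year rate 22.11 μm/a
Category bounds: 1.3…25 μm/a bracket r_corr ⇒ C2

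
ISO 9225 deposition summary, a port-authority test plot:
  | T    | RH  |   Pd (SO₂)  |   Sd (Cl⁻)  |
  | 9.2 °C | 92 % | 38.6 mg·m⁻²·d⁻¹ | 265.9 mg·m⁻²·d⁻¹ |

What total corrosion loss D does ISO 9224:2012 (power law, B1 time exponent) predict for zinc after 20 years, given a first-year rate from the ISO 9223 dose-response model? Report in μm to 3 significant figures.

D(20) = 71.1 μm

zinc: T≤10 °C ⇒ hinge +0.038·(9.2−10) = -0.0304
  Pd branch = 0.0129·Pd^0.44·e^(0.046·RH+f) = 4.3 μm/a
  Cl⁻ term: 0.0175·265.9^0.57·exp(0.008·92+0.085·9.2) = 1.925
  sum: 4.3 + 1.925 → r_corr = 6.224 μm/a
Long-term exponent b (ISO 9224 Table 2, B1) = 0.813
  D(20) = 6.224 × 20^0.813 = 6.224 × 11.42 = 71.09 μm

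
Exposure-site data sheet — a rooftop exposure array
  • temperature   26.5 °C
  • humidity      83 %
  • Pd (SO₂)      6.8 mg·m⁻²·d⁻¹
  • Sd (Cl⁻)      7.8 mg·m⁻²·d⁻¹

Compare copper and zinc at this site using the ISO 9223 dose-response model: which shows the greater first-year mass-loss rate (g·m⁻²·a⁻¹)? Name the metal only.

copper

copper: temperature factor f = -0.080·(16.5) = -1.3200
  sulphur-dioxide contribution → 0.312 μm/a
  chloride contribution → 1.298 μm/a
  ⇒ r_corr(copper) = 1.61 μm/a
  mass loss = 1.61 μm/a × 8.96 g/cm³ = 14.42 g·m⁻²·a⁻¹
zinc: T>10 °C ⇒ hinge -0.071·(26.5−10) = -1.1715
  sulphur-dioxide contribution → 0.4229 μm/a
  chloride contribution → 1.043 μm/a
  ⇒ r_corr(zinc) = 1.466 μm/a
  mass loss = 1.466 μm/a × 7.14 g/cm³ = 10.46 g·m⁻²·a⁻¹
Ordering by g·m⁻²·a⁻¹: copper (14.4) > zinc (10.5)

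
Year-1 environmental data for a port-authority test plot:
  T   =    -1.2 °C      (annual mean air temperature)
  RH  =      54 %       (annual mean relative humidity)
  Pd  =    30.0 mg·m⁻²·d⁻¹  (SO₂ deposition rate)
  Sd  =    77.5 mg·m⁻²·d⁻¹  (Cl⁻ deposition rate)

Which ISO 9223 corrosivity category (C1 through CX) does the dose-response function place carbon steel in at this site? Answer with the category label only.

carbon steel: f(T) = +0.150·(T−10) [T≤10 °C] = -1.6800
  sulphur-dioxide contribution → 5.695 μm/a
  chloride contribution → 8.571 μm/a
  total first-year rate 14.27 μm/a
ISO 9223 Table 2 (carbon steel): 1.3 < 14.3 ≤ 25 μm/a ⇒ C2

C2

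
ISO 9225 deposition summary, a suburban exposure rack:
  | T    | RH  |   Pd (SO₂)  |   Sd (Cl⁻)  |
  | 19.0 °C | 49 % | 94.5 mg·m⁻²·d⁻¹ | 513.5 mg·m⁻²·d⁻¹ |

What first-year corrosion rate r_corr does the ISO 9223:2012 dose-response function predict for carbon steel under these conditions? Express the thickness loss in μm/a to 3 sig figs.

r_corr = 83.5 μm/a

carbon steel: T>10 °C ⇒ hinge -0.054·(19.0−10) = -0.4860
  Pd branch = 1.77·Pd^0.52·e^(0.02·RH+f) = 30.88 μm/a
  Cl⁻ term: 0.102·513.5^0.62·exp(0.033·49+0.04·19.0) = 52.66
  sum: 30.88 + 52.66 → r_corr = 83.54 μm/a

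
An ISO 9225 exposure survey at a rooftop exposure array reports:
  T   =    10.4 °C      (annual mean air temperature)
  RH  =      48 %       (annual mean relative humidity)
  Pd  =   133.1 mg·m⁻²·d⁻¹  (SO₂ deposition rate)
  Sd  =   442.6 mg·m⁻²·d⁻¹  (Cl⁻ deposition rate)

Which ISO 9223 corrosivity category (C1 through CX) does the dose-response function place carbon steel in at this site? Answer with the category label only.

carbon steel: temperature factor f = -0.054·(0.4) = -0.0216
  sulphur-dioxide contribution → 57.56 μm/a
  chloride contribution → 32.94 μm/a
  total first-year rate 90.5 μm/a
90.5 μm/a falls in (80, 200] for carbon steel → category C5

C5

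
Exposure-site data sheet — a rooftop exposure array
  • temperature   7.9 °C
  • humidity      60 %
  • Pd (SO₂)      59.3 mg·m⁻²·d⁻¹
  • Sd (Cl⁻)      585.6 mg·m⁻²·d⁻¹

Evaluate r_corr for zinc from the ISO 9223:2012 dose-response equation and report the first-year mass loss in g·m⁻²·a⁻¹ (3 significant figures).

r_corr = 23.0 g·m⁻²·a⁻¹

zinc: temperature factor f = +0.038·(-2.1) = -0.0798
  Pd branch = 0.0129·Pd^0.44·e^(0.046·RH+f) = 1.134 μm/a
  Sd branch = 0.0175·Sd^0.57·e^(0.008·RH+0.085·T) = 2.092 μm/a
  r_corr = 1.134 + 2.092 = 3.227 μm/a
Convert to mass loss: 3.227 μm/a × 7.14 g/cm³ = 23.04 g·m⁻²·a⁻¹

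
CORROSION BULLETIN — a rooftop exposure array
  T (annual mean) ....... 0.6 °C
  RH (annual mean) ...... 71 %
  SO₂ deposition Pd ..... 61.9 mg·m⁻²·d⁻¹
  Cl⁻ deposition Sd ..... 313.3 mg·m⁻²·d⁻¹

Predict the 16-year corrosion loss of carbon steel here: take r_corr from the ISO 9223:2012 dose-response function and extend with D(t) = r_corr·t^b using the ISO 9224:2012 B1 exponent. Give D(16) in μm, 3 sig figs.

D(16) = 229 μm

carbon steel: T≤10 °C ⇒ hinge +0.150·(0.6−10) = -1.4100
  Pd branch = 1.77·Pd^0.52·e^(0.02·RH+f) = 15.28 μm/a
  Sd branch = 0.102·Sd^0.62·e^(0.033·RH+0.04·T) = 38.38 μm/a
  sum: 15.28 + 38.38 → r_corr = 53.65 μm/a
Power-law: D(16) = r_corr · 16^0.523
  D(16) = 53.65 × 16^0.523 = 53.65 × 4.263 = 228.7 μm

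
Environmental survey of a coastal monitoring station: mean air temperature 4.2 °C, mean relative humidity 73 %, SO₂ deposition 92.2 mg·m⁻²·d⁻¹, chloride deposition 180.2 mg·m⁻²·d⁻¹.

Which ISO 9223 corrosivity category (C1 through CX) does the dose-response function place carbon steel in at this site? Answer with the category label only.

C4

carbon steel: temperature factor f = +0.150·(-5.8) = -0.8700
  sulphur-dioxide contribution → 33.56 μm/a
  chloride contribution → 33.6 μm/a
  ⇒ r_corr(carbon steel) = 67.16 μm/a
Category bounds: 50…80 μm/a bracket r_corr ⇒ C4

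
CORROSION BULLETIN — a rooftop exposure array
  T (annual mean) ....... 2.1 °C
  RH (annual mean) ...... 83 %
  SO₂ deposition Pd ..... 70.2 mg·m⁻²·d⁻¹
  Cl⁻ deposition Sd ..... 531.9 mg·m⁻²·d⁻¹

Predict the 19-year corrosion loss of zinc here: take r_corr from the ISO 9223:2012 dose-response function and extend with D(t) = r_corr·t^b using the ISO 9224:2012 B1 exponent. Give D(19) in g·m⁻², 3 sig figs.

D(19) = 335 g·m⁻²

zinc: f(T) = +0.038·(T−10) [T≤10 °C] = -0.3002
  SO₂ term: 0.0129·70.2^0.44·exp(0.046·83-0.3002) = 2.823
  Cl⁻ term: 0.0175·531.9^0.57·exp(0.008·83+0.085·2.1) = 1.454
  sum: 2.823 + 1.454 → r_corr = 4.277 μm/a
ISO 9224: D(t) = r_corr · t^b with b = 0.813 (zinc, B1)
  D(19) = 4.277 × 19^0.813 = 4.277 × 10.96 = 46.86 μm
  Mass loss = 46.86 μm × 7.14 g/cm³ = 334.6 g·m⁻²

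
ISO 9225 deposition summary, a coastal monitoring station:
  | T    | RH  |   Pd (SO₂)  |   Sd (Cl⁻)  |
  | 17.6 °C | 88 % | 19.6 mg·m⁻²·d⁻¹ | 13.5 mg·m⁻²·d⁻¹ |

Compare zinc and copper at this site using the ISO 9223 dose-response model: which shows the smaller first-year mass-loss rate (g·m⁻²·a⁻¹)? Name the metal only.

zinc

zinc: T>10 °C ⇒ hinge -0.071·(17.6−10) = -0.5396
  SO₂ term: 0.0129·19.6^0.44·exp(0.046·88-0.5396) = 1.595
  Sd branch = 0.0175·Sd^0.57·e^(0.008·RH+0.085·T) = 0.6963 μm/a
  r_corr = 1.595 + 0.6963 = 2.292 μm/a
  mass loss = 2.292 μm/a × 7.14 g/cm³ = 16.36 g·m⁻²·a⁻¹
copper: temperature factor f = -0.080·(7.6) = -0.6080
  Pd branch = 0.0053·Pd^0.26·e^(0.059·RH+f) = 1.125 μm/a
  Cl⁻ term: 0.01025·13.5^0.27·exp(0.036·88+0.049·17.6) = 1.165
  r_corr = 1.125 + 1.165 = 2.29 μm/a
  mass loss = 2.29 μm/a × 8.96 g/cm³ = 20.52 g·m⁻²·a⁻¹
Ordering by g·m⁻²·a⁻¹: copper (20.5) > zinc (16.4)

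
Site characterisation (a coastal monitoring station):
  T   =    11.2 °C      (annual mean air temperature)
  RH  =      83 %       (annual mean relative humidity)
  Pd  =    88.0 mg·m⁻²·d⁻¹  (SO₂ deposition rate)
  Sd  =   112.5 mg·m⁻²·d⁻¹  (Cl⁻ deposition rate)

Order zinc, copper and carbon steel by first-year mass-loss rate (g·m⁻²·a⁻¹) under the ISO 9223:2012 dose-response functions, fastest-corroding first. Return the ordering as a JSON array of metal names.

zinc: f(T) = -0.071·(T−10) [T>10 °C] = -0.0852
  SO₂ term: 0.0129·88.0^0.44·exp(0.046·83-0.0852) = 3.866
  Sd branch = 0.0175·Sd^0.57·e^(0.008·RH+0.085·T) = 1.3 μm/a
  r_corr = 3.866 + 1.3 = 5.167 μm/a
  mass loss = 5.167 μm/a × 7.14 g/cm³ = 36.89 g·m⁻²·a⁻¹
copper: temperature factor f = -0.080·(1.2) = -0.0960
  SO₂ term: 0.0053·88.0^0.26·exp(0.059·83-0.0960) = 2.065
  Cl⁻ term: 0.01025·112.5^0.27·exp(0.036·83+0.049·11.2) = 1.261
  r_corr = 2.065 + 1.261 = 3.325 μm/a
  mass loss = 3.325 μm/a × 8.96 g/cm³ = 29.8 g·m⁻²·a⁻¹
carbon steel: f(T) = -0.054·(T−10) [T>10 °C] = -0.0648
  SO₂ term: 1.77·88.0^0.52·exp(0.02·83-0.0648) = 89.51
  Sd branch = 0.102·Sd^0.62·e^(0.033·RH+0.04·T) = 46.18 μm/a
  sum: 89.51 + 46.18 → r_corr = 135.7 μm/a
  mass loss = 135.7 μm/a × 7.85 g/cm³ = 1065 g·m⁻²·a⁻¹
Ordering by g·m⁻²·a⁻¹: carbon steel (1070) > zinc (36.9) > copper (29.8)

["carbon steel", "zinc", "copper"]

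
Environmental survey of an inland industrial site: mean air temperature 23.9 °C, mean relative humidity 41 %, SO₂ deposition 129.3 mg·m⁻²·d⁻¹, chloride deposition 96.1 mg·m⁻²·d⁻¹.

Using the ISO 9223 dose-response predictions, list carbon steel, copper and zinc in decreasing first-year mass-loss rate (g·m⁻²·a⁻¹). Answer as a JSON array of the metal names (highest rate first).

["carbon steel", "zinc", "copper"]

carbon steel: temperature factor f = -0.054·(13.9) = -0.7506
  SO₂ term: 1.77·129.3^0.52·exp(0.02·41-0.7506) = 23.78
  Sd branch = 0.102·Sd^0.62·e^(0.033·RH+0.04·T) = 17.41 μm/a
  r_corr = 23.78 + 17.41 = 41.18 μm/a
  mass loss = 41.18 μm/a × 7.85 g/cm³ = 323.3 g·m⁻²·a⁻¹
copper: f(T) = -0.080·(T−10) [T>10 °C] = -1.1120
  Pd branch = 0.0053·Pd^0.26·e^(0.059·RH+f) = 0.06933 μm/a
  Sd branch = 0.01025·Sd^0.27·e^(0.036·RH+0.049·T) = 0.4962 μm/a
  r_corr = 0.06933 + 0.4962 = 0.5656 μm/a
  mass loss = 0.5656 μm/a × 8.96 g/cm³ = 5.067 g·m⁻²·a⁻¹
zinc: f(T) = -0.071·(T−10) [T>10 °C] = -0.9869
  Pd branch = 0.0129·Pd^0.44·e^(0.046·RH+f) = 0.2693 μm/a
  Sd branch = 0.0175·Sd^0.57·e^(0.008·RH+0.085·T) = 2.5 μm/a
  r_corr = 0.2693 + 2.5 = 2.769 μm/a
  mass loss = 2.769 μm/a × 7.14 g/cm³ = 19.77 g·m⁻²·a⁻¹
Ordering by g·m⁻²·a⁻¹: carbon steel (323) > zinc (19.8) > copper (5.07)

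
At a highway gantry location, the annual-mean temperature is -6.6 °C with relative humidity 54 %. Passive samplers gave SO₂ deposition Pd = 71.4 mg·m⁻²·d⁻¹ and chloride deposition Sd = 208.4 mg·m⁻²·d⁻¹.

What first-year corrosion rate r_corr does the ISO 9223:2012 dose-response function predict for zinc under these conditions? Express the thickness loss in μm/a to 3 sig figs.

r_corr = 0.861 μm/a

zinc: temperature factor f = +0.038·(-16.6) = -0.6308
  SO₂ term: 0.0129·71.4^0.44·exp(0.046·54-0.6308) = 0.5383
  Cl⁻ term: 0.0175·208.4^0.57·exp(0.008·54+0.085·-6.6) = 0.3227
  r_corr = 0.5383 + 0.3227 = 0.861 μm/a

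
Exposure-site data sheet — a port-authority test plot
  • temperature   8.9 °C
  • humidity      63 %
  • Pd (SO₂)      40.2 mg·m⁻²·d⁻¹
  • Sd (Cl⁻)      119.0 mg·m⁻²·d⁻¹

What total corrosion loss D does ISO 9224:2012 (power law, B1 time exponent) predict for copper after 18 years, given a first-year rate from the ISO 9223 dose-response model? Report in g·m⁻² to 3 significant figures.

copper: temperature factor f = +0.126·(-1.1) = -0.1386
  SO₂ term: 0.0053·40.2^0.26·exp(0.059·63-0.1386) = 0.496
  Sd branch = 0.01025·Sd^0.27·e^(0.036·RH+0.049·T) = 0.5565 μm/a
  sum: 0.496 + 0.5565 → r_corr = 1.053 μm/a
Power-law: D(18) = r_corr · 18^0.667
  D(18) = 1.053 × 18^0.667 = 1.053 × 6.875 = 7.236 μm
  Mass loss = 7.236 μm × 8.96 g/cm³ = 64.83 g·m⁻²

D(18) = 64.8 g·m⁻²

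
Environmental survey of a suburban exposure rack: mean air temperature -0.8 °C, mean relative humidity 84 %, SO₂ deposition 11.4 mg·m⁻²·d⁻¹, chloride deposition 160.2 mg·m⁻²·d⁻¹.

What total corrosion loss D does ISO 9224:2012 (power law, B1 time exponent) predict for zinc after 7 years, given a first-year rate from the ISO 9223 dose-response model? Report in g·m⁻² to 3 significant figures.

D(7) = 61.4 g·m⁻²

zinc: f(T) = +0.038·(T−10) [T≤10 °C] = -0.4104
  sulphur-dioxide contribution → 1.19 μm/a
  chloride contribution → 0.5781 μm/a
  total first-year rate 1.768 μm/a
Long-term exponent b (ISO 9224 Table 2, B1) = 0.813
  D(7) = 1.768 × 7^0.813 = 1.768 × 4.865 = 8.601 μm
  Mass loss = 8.601 μm × 7.14 g/cm³ = 61.41 g·m⁻²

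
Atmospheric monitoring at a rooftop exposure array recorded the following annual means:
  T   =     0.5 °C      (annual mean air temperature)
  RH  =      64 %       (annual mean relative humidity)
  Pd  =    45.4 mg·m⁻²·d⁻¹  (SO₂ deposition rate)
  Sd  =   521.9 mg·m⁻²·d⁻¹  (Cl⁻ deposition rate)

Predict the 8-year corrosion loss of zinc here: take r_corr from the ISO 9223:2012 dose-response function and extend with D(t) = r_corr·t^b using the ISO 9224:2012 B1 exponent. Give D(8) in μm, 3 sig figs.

zinc: T≤10 °C ⇒ hinge +0.038·(0.5−10) = -0.3610
  sulphur-dioxide contribution → 0.9151 μm/a
  chloride contribution → 1.079 μm/a
  total first-year rate 1.994 μm/a
Long-term exponent b (ISO 9224 Table 2, B1) = 0.813
  D(8) = 1.994 × 8^0.813 = 1.994 × 5.423 = 10.81 μm

D(8) = 10.8 μm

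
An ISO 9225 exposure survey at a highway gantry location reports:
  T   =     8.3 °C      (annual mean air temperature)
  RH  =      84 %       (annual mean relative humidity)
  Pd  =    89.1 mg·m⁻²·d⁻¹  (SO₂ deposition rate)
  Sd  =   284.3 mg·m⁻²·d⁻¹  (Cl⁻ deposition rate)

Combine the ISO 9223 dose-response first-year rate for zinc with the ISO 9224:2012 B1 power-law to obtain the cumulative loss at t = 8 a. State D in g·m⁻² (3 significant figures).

zinc: f(T) = +0.038·(T−10) [T≤10 °C] = -0.0646
  sulphur-dioxide contribution → 4.155 μm/a
  chloride contribution → 1.738 μm/a
  total first-year rate 5.893 μm/a
Power-law: D(8) = r_corr · 8^0.813
  D(8) = 5.893 × 8^0.813 = 5.893 × 5.423 = 31.95 μm
  Mass loss = 31.95 μm × 7.14 g/cm³ = 228.2 g·m⁻²

D(8) = 228 g·m⁻²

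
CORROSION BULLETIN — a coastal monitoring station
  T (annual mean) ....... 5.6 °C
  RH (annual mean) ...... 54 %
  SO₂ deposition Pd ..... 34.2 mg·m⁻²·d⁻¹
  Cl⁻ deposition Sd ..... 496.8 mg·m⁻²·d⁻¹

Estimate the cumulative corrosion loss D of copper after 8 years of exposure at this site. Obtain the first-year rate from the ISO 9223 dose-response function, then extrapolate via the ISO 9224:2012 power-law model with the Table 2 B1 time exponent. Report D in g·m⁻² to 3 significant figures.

D(8) = 24.7 g·m⁻²

copper: temperature factor f = +0.126·(-4.4) = -0.5544
  SO₂ term: 0.0053·34.2^0.26·exp(0.059·54-0.5544) = 0.1845
  Cl⁻ term: 0.01025·496.8^0.27·exp(0.036·54+0.049·5.6) = 0.5037
  sum: 0.1845 + 0.5037 → r_corr = 0.6882 μm/a
Power-law: D(8) = r_corr · 8^0.667
  D(8) = 0.6882 × 8^0.667 = 0.6882 × 4.003 = 2.755 μm
  Mass loss = 2.755 μm × 8.96 g/cm³ = 24.68 g·m⁻²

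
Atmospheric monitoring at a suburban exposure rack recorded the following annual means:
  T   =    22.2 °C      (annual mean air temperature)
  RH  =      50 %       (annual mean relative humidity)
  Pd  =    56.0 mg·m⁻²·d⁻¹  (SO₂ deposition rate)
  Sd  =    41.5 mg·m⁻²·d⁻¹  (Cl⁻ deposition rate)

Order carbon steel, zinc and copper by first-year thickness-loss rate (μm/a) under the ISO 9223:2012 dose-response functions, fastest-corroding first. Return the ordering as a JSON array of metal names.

carbon steel: temperature factor f = -0.054·(12.2) = -0.6588
  SO₂ term: 1.77·56.0^0.52·exp(0.02·50-0.6588) = 20.19
  Cl⁻ term: 0.102·41.5^0.62·exp(0.033·50+0.04·22.2) = 13
  sum: 20.19 + 13 → r_corr = 33.2 μm/a
zinc: f(T) = -0.071·(T−10) [T>10 °C] = -0.8662
  SO₂ term: 0.0129·56.0^0.44·exp(0.046·50-0.8662) = 0.318
  Sd branch = 0.0175·Sd^0.57·e^(0.008·RH+0.085·T) = 1.441 μm/a
  sum: 0.318 + 1.441 → r_corr = 1.759 μm/a
copper: T>10 °C ⇒ hinge -0.080·(22.2−10) = -0.9760
  SO₂ term: 0.0053·56.0^0.26·exp(0.059·50-0.9760) = 0.1087
  Cl⁻ term: 0.01025·41.5^0.27·exp(0.036·50+0.049·22.2) = 0.5032
  r_corr = 0.1087 + 0.5032 = 0.6119 μm/a
Ordering by μm/a: carbon steel (33.2) > zinc (1.76) > copper (0.612)

["carbon steel", "zinc", "copper"]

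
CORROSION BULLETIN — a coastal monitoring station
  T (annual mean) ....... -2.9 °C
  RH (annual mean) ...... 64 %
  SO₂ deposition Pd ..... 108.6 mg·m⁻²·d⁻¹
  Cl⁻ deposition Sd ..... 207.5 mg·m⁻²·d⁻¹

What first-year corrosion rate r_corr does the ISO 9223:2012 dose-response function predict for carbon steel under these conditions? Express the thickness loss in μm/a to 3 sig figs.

r_corr = 31.0 μm/a

carbon steel: T≤10 °C ⇒ hinge +0.150·(-2.9−10) = -1.9350
  Pd branch = 1.77·Pd^0.52·e^(0.02·RH+f) = 10.52 μm/a
  Sd branch = 0.102·Sd^0.62·e^(0.033·RH+0.04·T) = 20.51 μm/a
  r_corr = 10.52 + 20.51 = 31.03 μm/a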